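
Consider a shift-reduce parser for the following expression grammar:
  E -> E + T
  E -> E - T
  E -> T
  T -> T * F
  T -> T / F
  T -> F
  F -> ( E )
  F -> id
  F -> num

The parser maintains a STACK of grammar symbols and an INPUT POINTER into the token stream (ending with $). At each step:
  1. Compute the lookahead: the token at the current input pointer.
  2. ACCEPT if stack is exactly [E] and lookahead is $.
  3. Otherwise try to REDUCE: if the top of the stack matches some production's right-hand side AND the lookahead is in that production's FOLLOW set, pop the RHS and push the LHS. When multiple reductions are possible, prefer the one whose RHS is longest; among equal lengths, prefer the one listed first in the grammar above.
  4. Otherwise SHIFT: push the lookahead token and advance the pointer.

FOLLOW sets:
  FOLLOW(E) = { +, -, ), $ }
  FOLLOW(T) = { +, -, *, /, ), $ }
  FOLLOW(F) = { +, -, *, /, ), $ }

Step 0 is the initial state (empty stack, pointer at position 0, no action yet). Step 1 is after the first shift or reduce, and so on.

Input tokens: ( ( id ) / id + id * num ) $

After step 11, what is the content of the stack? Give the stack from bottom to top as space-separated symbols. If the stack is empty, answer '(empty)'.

Answer: ( T / id

Derivation:
Step 1: shift (. Stack=[(] ptr=1 lookahead=( remaining=[( id ) / id + id * num ) $]
Step 2: shift (. Stack=[( (] ptr=2 lookahead=id remaining=[id ) / id + id * num ) $]
Step 3: shift id. Stack=[( ( id] ptr=3 lookahead=) remaining=[) / id + id * num ) $]
Step 4: reduce F->id. Stack=[( ( F] ptr=3 lookahead=) remaining=[) / id + id * num ) $]
Step 5: reduce T->F. Stack=[( ( T] ptr=3 lookahead=) remaining=[) / id + id * num ) $]
Step 6: reduce E->T. Stack=[( ( E] ptr=3 lookahead=) remaining=[) / id + id * num ) $]
Step 7: shift ). Stack=[( ( E )] ptr=4 lookahead=/ remaining=[/ id + id * num ) $]
Step 8: reduce F->( E ). Stack=[( F] ptr=4 lookahead=/ remaining=[/ id + id * num ) $]
Step 9: reduce T->F. Stack=[( T] ptr=4 lookahead=/ remaining=[/ id + id * num ) $]
Step 10: shift /. Stack=[( T /] ptr=5 lookahead=id remaining=[id + id * num ) $]
Step 11: shift id. Stack=[( T / id] ptr=6 lookahead=+ remaining=[+ id * num ) $]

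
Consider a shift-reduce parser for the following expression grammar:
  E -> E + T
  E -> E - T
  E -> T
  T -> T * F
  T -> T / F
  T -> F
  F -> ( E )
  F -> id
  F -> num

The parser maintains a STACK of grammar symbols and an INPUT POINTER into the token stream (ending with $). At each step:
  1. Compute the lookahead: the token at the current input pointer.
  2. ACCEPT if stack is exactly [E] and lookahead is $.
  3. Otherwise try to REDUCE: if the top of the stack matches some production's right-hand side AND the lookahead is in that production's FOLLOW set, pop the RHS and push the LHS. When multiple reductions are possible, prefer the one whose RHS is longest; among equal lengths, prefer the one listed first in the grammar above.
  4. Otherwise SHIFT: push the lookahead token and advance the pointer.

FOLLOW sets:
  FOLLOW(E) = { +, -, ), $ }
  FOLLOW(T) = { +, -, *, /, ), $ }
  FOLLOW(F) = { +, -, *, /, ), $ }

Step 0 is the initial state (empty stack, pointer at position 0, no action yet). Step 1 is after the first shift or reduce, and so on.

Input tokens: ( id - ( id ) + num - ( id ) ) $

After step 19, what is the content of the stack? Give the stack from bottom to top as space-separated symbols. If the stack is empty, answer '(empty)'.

Answer: ( E + T

Derivation:
Step 1: shift (. Stack=[(] ptr=1 lookahead=id remaining=[id - ( id ) + num - ( id ) ) $]
Step 2: shift id. Stack=[( id] ptr=2 lookahead=- remaining=[- ( id ) + num - ( id ) ) $]
Step 3: reduce F->id. Stack=[( F] ptr=2 lookahead=- remaining=[- ( id ) + num - ( id ) ) $]
Step 4: reduce T->F. Stack=[( T] ptr=2 lookahead=- remaining=[- ( id ) + num - ( id ) ) $]
Step 5: reduce E->T. Stack=[( E] ptr=2 lookahead=- remaining=[- ( id ) + num - ( id ) ) $]
Step 6: shift -. Stack=[( E -] ptr=3 lookahead=( remaining=[( id ) + num - ( id ) ) $]
Step 7: shift (. Stack=[( E - (] ptr=4 lookahead=id remaining=[id ) + num - ( id ) ) $]
Step 8: shift id. Stack=[( E - ( id] ptr=5 lookahead=) remaining=[) + num - ( id ) ) $]
Step 9: reduce F->id. Stack=[( E - ( F] ptr=5 lookahead=) remaining=[) + num - ( id ) ) $]
Step 10: reduce T->F. Stack=[( E - ( T] ptr=5 lookahead=) remaining=[) + num - ( id ) ) $]
Step 11: reduce E->T. Stack=[( E - ( E] ptr=5 lookahead=) remaining=[) + num - ( id ) ) $]
Step 12: shift ). Stack=[( E - ( E )] ptr=6 lookahead=+ remaining=[+ num - ( id ) ) $]
Step 13: reduce F->( E ). Stack=[( E - F] ptr=6 lookahead=+ remaining=[+ num - ( id ) ) $]
Step 14: reduce T->F. Stack=[( E - T] ptr=6 lookahead=+ remaining=[+ num - ( id ) ) $]
Step 15: reduce E->E - T. Stack=[( E] ptr=6 lookahead=+ remaining=[+ num - ( id ) ) $]
Step 16: shift +. Stack=[( E +] ptr=7 lookahead=num remaining=[num - ( id ) ) $]
Step 17: shift num. Stack=[( E + num] ptr=8 lookahead=- remaining=[- ( id ) ) $]
Step 18: reduce F->num. Stack=[( E + F] ptr=8 lookahead=- remaining=[- ( id ) ) $]
Step 19: reduce T->F. Stack=[( E + T] ptr=8 lookahead=- remaining=[- ( id ) ) $]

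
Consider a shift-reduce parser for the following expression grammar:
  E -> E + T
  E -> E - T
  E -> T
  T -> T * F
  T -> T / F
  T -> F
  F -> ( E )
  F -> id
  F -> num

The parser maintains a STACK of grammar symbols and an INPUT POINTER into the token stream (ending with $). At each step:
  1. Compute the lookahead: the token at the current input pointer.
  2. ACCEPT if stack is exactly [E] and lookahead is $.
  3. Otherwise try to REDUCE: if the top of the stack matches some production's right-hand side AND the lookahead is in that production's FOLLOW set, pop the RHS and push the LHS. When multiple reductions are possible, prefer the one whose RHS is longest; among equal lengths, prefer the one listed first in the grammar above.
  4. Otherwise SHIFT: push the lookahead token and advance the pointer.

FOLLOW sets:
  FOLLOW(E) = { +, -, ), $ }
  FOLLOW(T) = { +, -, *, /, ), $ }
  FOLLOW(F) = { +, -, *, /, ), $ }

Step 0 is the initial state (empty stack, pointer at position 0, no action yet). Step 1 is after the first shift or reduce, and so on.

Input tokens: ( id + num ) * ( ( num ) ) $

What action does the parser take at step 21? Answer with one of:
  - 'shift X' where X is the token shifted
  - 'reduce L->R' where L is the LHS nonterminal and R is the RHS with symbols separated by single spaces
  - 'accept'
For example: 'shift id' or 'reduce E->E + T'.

Answer: shift )

Derivation:
Step 1: shift (. Stack=[(] ptr=1 lookahead=id remaining=[id + num ) * ( ( num ) ) $]
Step 2: shift id. Stack=[( id] ptr=2 lookahead=+ remaining=[+ num ) * ( ( num ) ) $]
Step 3: reduce F->id. Stack=[( F] ptr=2 lookahead=+ remaining=[+ num ) * ( ( num ) ) $]
Step 4: reduce T->F. Stack=[( T] ptr=2 lookahead=+ remaining=[+ num ) * ( ( num ) ) $]
Step 5: reduce E->T. Stack=[( E] ptr=2 lookahead=+ remaining=[+ num ) * ( ( num ) ) $]
Step 6: shift +. Stack=[( E +] ptr=3 lookahead=num remaining=[num ) * ( ( num ) ) $]
Step 7: shift num. Stack=[( E + num] ptr=4 lookahead=) remaining=[) * ( ( num ) ) $]
Step 8: reduce F->num. Stack=[( E + F] ptr=4 lookahead=) remaining=[) * ( ( num ) ) $]
Step 9: reduce T->F. Stack=[( E + T] ptr=4 lookahead=) remaining=[) * ( ( num ) ) $]
Step 10: reduce E->E + T. Stack=[( E] ptr=4 lookahead=) remaining=[) * ( ( num ) ) $]
Step 11: shift ). Stack=[( E )] ptr=5 lookahead=* remaining=[* ( ( num ) ) $]
Step 12: reduce F->( E ). Stack=[F] ptr=5 lookahead=* remaining=[* ( ( num ) ) $]
Step 13: reduce T->F. Stack=[T] ptr=5 lookahead=* remaining=[* ( ( num ) ) $]
Step 14: shift *. Stack=[T *] ptr=6 lookahead=( remaining=[( ( num ) ) $]
Step 15: shift (. Stack=[T * (] ptr=7 lookahead=( remaining=[( num ) ) $]
Step 16: shift (. Stack=[T * ( (] ptr=8 lookahead=num remaining=[num ) ) $]
Step 17: shift num. Stack=[T * ( ( num] ptr=9 lookahead=) remaining=[) ) $]
Step 18: reduce F->num. Stack=[T * ( ( F] ptr=9 lookahead=) remaining=[) ) $]
Step 19: reduce T->F. Stack=[T * ( ( T] ptr=9 lookahead=) remaining=[) ) $]
Step 20: reduce E->T. Stack=[T * ( ( E] ptr=9 lookahead=) remaining=[) ) $]
Step 21: shift ). Stack=[T * ( ( E )] ptr=10 lookahead=) remaining=[) $]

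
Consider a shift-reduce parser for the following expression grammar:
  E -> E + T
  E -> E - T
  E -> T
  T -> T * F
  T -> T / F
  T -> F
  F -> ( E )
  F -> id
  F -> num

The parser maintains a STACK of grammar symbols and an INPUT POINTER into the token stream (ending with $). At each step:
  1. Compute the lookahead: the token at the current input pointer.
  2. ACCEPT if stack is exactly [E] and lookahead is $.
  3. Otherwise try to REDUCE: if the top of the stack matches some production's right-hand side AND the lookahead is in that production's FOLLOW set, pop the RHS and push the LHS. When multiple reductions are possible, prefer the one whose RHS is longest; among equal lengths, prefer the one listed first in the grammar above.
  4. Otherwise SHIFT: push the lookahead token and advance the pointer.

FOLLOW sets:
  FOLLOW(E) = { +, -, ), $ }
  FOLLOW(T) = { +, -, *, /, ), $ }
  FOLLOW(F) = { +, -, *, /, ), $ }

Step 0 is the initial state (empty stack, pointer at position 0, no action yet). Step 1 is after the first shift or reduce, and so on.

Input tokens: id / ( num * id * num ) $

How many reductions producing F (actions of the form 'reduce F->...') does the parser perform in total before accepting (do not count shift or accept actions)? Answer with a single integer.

Step 1: shift id. Stack=[id] ptr=1 lookahead=/ remaining=[/ ( num * id * num ) $]
Step 2: reduce F->id. Stack=[F] ptr=1 lookahead=/ remaining=[/ ( num * id * num ) $]
Step 3: reduce T->F. Stack=[T] ptr=1 lookahead=/ remaining=[/ ( num * id * num ) $]
Step 4: shift /. Stack=[T /] ptr=2 lookahead=( remaining=[( num * id * num ) $]
Step 5: shift (. Stack=[T / (] ptr=3 lookahead=num remaining=[num * id * num ) $]
Step 6: shift num. Stack=[T / ( num] ptr=4 lookahead=* remaining=[* id * num ) $]
Step 7: reduce F->num. Stack=[T / ( F] ptr=4 lookahead=* remaining=[* id * num ) $]
Step 8: reduce T->F. Stack=[T / ( T] ptr=4 lookahead=* remaining=[* id * num ) $]
Step 9: shift *. Stack=[T / ( T *] ptr=5 lookahead=id remaining=[id * num ) $]
Step 10: shift id. Stack=[T / ( T * id] ptr=6 lookahead=* remaining=[* num ) $]
Step 11: reduce F->id. Stack=[T / ( T * F] ptr=6 lookahead=* remaining=[* num ) $]
Step 12: reduce T->T * F. Stack=[T / ( T] ptr=6 lookahead=* remaining=[* num ) $]
Step 13: shift *. Stack=[T / ( T *] ptr=7 lookahead=num remaining=[num ) $]
Step 14: shift num. Stack=[T / ( T * num] ptr=8 lookahead=) remaining=[) $]
Step 15: reduce F->num. Stack=[T / ( T * F] ptr=8 lookahead=) remaining=[) $]
Step 16: reduce T->T * F. Stack=[T / ( T] ptr=8 lookahead=) remaining=[) $]
Step 17: reduce E->T. Stack=[T / ( E] ptr=8 lookahead=) remaining=[) $]
Step 18: shift ). Stack=[T / ( E )] ptr=9 lookahead=$ remaining=[$]
Step 19: reduce F->( E ). Stack=[T / F] ptr=9 lookahead=$ remaining=[$]
Step 20: reduce T->T / F. Stack=[T] ptr=9 lookahead=$ remaining=[$]
Step 21: reduce E->T. Stack=[E] ptr=9 lookahead=$ remaining=[$]
Step 22: accept. Stack=[E] ptr=9 lookahead=$ remaining=[$]

Answer: 5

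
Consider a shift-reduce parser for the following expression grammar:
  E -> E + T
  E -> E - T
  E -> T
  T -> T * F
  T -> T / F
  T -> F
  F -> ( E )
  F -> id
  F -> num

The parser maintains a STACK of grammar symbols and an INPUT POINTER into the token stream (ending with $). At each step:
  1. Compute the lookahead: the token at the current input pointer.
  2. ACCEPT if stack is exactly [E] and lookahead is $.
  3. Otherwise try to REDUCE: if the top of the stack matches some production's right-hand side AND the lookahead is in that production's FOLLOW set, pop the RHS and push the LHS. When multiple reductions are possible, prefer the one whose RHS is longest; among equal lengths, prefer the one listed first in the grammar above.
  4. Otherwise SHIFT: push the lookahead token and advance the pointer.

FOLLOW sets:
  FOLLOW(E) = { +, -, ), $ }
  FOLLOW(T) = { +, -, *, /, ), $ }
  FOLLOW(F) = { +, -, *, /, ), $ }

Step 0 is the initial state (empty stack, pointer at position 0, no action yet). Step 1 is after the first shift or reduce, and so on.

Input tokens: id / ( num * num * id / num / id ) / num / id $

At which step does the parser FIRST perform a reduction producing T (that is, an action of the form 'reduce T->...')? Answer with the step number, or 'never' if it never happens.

Answer: 3

Derivation:
Step 1: shift id. Stack=[id] ptr=1 lookahead=/ remaining=[/ ( num * num * id / num / id ) / num / id $]
Step 2: reduce F->id. Stack=[F] ptr=1 lookahead=/ remaining=[/ ( num * num * id / num / id ) / num / id $]
Step 3: reduce T->F. Stack=[T] ptr=1 lookahead=/ remaining=[/ ( num * num * id / num / id ) / num / id $]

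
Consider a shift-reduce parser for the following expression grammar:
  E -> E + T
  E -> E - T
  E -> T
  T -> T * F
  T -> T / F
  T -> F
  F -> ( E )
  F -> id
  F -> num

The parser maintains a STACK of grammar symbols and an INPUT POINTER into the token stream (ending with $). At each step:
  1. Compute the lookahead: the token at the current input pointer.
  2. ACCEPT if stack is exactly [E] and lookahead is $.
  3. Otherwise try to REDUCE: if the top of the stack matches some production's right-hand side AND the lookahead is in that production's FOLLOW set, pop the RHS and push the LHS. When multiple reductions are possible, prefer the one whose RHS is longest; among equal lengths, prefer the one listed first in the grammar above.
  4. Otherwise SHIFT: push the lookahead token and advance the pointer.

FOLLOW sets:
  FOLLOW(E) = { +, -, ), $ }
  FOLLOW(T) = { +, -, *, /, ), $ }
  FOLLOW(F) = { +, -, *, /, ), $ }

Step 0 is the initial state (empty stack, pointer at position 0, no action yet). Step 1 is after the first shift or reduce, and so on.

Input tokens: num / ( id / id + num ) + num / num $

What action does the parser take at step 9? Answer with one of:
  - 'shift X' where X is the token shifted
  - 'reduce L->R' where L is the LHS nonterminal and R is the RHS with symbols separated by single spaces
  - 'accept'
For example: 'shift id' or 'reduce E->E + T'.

Step 1: shift num. Stack=[num] ptr=1 lookahead=/ remaining=[/ ( id / id + num ) + num / num $]
Step 2: reduce F->num. Stack=[F] ptr=1 lookahead=/ remaining=[/ ( id / id + num ) + num / num $]
Step 3: reduce T->F. Stack=[T] ptr=1 lookahead=/ remaining=[/ ( id / id + num ) + num / num $]
Step 4: shift /. Stack=[T /] ptr=2 lookahead=( remaining=[( id / id + num ) + num / num $]
Step 5: shift (. Stack=[T / (] ptr=3 lookahead=id remaining=[id / id + num ) + num / num $]
Step 6: shift id. Stack=[T / ( id] ptr=4 lookahead=/ remaining=[/ id + num ) + num / num $]
Step 7: reduce F->id. Stack=[T / ( F] ptr=4 lookahead=/ remaining=[/ id + num ) + num / num $]
Step 8: reduce T->F. Stack=[T / ( T] ptr=4 lookahead=/ remaining=[/ id + num ) + num / num $]
Step 9: shift /. Stack=[T / ( T /] ptr=5 lookahead=id remaining=[id + num ) + num / num $]

Answer: shift /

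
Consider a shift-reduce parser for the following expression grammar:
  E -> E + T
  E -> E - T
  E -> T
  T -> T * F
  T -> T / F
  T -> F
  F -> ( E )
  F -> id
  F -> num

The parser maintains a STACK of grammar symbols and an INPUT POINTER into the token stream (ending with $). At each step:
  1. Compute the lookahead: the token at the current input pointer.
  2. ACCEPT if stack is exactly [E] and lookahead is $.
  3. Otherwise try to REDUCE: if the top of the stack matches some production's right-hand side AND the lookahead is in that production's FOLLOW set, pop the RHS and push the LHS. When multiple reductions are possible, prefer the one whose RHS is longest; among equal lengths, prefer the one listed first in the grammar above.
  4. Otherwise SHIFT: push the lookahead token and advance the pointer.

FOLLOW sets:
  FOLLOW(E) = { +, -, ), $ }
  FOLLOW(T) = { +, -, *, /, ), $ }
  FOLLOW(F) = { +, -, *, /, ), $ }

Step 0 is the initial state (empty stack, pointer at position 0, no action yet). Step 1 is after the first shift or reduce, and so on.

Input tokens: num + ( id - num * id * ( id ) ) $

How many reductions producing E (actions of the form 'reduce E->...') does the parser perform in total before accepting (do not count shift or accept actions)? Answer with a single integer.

Step 1: shift num. Stack=[num] ptr=1 lookahead=+ remaining=[+ ( id - num * id * ( id ) ) $]
Step 2: reduce F->num. Stack=[F] ptr=1 lookahead=+ remaining=[+ ( id - num * id * ( id ) ) $]
Step 3: reduce T->F. Stack=[T] ptr=1 lookahead=+ remaining=[+ ( id - num * id * ( id ) ) $]
Step 4: reduce E->T. Stack=[E] ptr=1 lookahead=+ remaining=[+ ( id - num * id * ( id ) ) $]
Step 5: shift +. Stack=[E +] ptr=2 lookahead=( remaining=[( id - num * id * ( id ) ) $]
Step 6: shift (. Stack=[E + (] ptr=3 lookahead=id remaining=[id - num * id * ( id ) ) $]
Step 7: shift id. Stack=[E + ( id] ptr=4 lookahead=- remaining=[- num * id * ( id ) ) $]
Step 8: reduce F->id. Stack=[E + ( F] ptr=4 lookahead=- remaining=[- num * id * ( id ) ) $]
Step 9: reduce T->F. Stack=[E + ( T] ptr=4 lookahead=- remaining=[- num * id * ( id ) ) $]
Step 10: reduce E->T. Stack=[E + ( E] ptr=4 lookahead=- remaining=[- num * id * ( id ) ) $]
Step 11: shift -. Stack=[E + ( E -] ptr=5 lookahead=num remaining=[num * id * ( id ) ) $]
Step 12: shift num. Stack=[E + ( E - num] ptr=6 lookahead=* remaining=[* id * ( id ) ) $]
Step 13: reduce F->num. Stack=[E + ( E - F] ptr=6 lookahead=* remaining=[* id * ( id ) ) $]
Step 14: reduce T->F. Stack=[E + ( E - T] ptr=6 lookahead=* remaining=[* id * ( id ) ) $]
Step 15: shift *. Stack=[E + ( E - T *] ptr=7 lookahead=id remaining=[id * ( id ) ) $]
Step 16: shift id. Stack=[E + ( E - T * id] ptr=8 lookahead=* remaining=[* ( id ) ) $]
Step 17: reduce F->id. Stack=[E + ( E - T * F] ptr=8 lookahead=* remaining=[* ( id ) ) $]
Step 18: reduce T->T * F. Stack=[E + ( E - T] ptr=8 lookahead=* remaining=[* ( id ) ) $]
Step 19: shift *. Stack=[E + ( E - T *] ptr=9 lookahead=( remaining=[( id ) ) $]
Step 20: shift (. Stack=[E + ( E - T * (] ptr=10 lookahead=id remaining=[id ) ) $]
Step 21: shift id. Stack=[E + ( E - T * ( id] ptr=11 lookahead=) remaining=[) ) $]
Step 22: reduce F->id. Stack=[E + ( E - T * ( F] ptr=11 lookahead=) remaining=[) ) $]
Step 23: reduce T->F. Stack=[E + ( E - T * ( T] ptr=11 lookahead=) remaining=[) ) $]
Step 24: reduce E->T. Stack=[E + ( E - T * ( E] ptr=11 lookahead=) remaining=[) ) $]
Step 25: shift ). Stack=[E + ( E - T * ( E )] ptr=12 lookahead=) remaining=[) $]
Step 26: reduce F->( E ). Stack=[E + ( E - T * F] ptr=12 lookahead=) remaining=[) $]
Step 27: reduce T->T * F. Stack=[E + ( E - T] ptr=12 lookahead=) remaining=[) $]
Step 28: reduce E->E - T. Stack=[E + ( E] ptr=12 lookahead=) remaining=[) $]
Step 29: shift ). Stack=[E + ( E )] ptr=13 lookahead=$ remaining=[$]
Step 30: reduce F->( E ). Stack=[E + F] ptr=13 lookahead=$ remaining=[$]
Step 31: reduce T->F. Stack=[E + T] ptr=13 lookahead=$ remaining=[$]
Step 32: reduce E->E + T. Stack=[E] ptr=13 lookahead=$ remaining=[$]
Step 33: accept. Stack=[E] ptr=13 lookahead=$ remaining=[$]

Answer: 5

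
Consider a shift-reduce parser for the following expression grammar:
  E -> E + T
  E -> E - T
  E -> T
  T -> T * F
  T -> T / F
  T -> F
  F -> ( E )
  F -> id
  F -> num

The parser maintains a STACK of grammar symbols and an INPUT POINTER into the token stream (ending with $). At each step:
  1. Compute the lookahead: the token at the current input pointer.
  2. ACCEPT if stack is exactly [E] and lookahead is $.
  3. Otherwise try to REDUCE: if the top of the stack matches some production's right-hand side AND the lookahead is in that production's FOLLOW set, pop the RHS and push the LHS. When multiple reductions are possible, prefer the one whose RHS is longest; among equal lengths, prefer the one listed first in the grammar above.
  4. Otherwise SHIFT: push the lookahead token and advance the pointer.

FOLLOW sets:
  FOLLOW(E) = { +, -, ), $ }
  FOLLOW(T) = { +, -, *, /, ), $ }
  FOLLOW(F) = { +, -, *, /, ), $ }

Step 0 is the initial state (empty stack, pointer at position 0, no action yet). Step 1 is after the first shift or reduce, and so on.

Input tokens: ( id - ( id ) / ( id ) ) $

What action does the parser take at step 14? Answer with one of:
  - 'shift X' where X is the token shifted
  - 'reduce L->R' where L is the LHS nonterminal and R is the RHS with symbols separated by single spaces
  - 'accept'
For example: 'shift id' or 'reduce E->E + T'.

Step 1: shift (. Stack=[(] ptr=1 lookahead=id remaining=[id - ( id ) / ( id ) ) $]
Step 2: shift id. Stack=[( id] ptr=2 lookahead=- remaining=[- ( id ) / ( id ) ) $]
Step 3: reduce F->id. Stack=[( F] ptr=2 lookahead=- remaining=[- ( id ) / ( id ) ) $]
Step 4: reduce T->F. Stack=[( T] ptr=2 lookahead=- remaining=[- ( id ) / ( id ) ) $]
Step 5: reduce E->T. Stack=[( E] ptr=2 lookahead=- remaining=[- ( id ) / ( id ) ) $]
Step 6: shift -. Stack=[( E -] ptr=3 lookahead=( remaining=[( id ) / ( id ) ) $]
Step 7: shift (. Stack=[( E - (] ptr=4 lookahead=id remaining=[id ) / ( id ) ) $]
Step 8: shift id. Stack=[( E - ( id] ptr=5 lookahead=) remaining=[) / ( id ) ) $]
Step 9: reduce F->id. Stack=[( E - ( F] ptr=5 lookahead=) remaining=[) / ( id ) ) $]
Step 10: reduce T->F. Stack=[( E - ( T] ptr=5 lookahead=) remaining=[) / ( id ) ) $]
Step 11: reduce E->T. Stack=[( E - ( E] ptr=5 lookahead=) remaining=[) / ( id ) ) $]
Step 12: shift ). Stack=[( E - ( E )] ptr=6 lookahead=/ remaining=[/ ( id ) ) $]
Step 13: reduce F->( E ). Stack=[( E - F] ptr=6 lookahead=/ remaining=[/ ( id ) ) $]
Step 14: reduce T->F. Stack=[( E - T] ptr=6 lookahead=/ remaining=[/ ( id ) ) $]

Answer: reduce T->F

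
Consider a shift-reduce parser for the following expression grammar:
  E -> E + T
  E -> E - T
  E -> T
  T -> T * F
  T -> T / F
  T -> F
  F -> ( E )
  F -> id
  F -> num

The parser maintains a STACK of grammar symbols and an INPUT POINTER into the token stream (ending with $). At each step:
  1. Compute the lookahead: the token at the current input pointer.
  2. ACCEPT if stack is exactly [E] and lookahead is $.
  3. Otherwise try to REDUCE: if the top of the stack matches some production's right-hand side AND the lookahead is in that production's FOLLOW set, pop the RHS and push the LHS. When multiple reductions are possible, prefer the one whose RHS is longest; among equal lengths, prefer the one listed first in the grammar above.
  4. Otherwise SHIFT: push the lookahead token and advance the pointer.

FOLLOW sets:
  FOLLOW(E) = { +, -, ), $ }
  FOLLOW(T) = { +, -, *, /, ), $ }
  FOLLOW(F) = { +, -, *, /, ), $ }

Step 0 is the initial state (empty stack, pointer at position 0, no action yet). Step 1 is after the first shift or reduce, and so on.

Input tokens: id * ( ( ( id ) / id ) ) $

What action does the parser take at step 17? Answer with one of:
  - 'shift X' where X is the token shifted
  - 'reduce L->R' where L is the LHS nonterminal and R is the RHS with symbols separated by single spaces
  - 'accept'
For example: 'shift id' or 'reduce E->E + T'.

Answer: reduce F->id

Derivation:
Step 1: shift id. Stack=[id] ptr=1 lookahead=* remaining=[* ( ( ( id ) / id ) ) $]
Step 2: reduce F->id. Stack=[F] ptr=1 lookahead=* remaining=[* ( ( ( id ) / id ) ) $]
Step 3: reduce T->F. Stack=[T] ptr=1 lookahead=* remaining=[* ( ( ( id ) / id ) ) $]
Step 4: shift *. Stack=[T *] ptr=2 lookahead=( remaining=[( ( ( id ) / id ) ) $]
Step 5: shift (. Stack=[T * (] ptr=3 lookahead=( remaining=[( ( id ) / id ) ) $]
Step 6: shift (. Stack=[T * ( (] ptr=4 lookahead=( remaining=[( id ) / id ) ) $]
Step 7: shift (. Stack=[T * ( ( (] ptr=5 lookahead=id remaining=[id ) / id ) ) $]
Step 8: shift id. Stack=[T * ( ( ( id] ptr=6 lookahead=) remaining=[) / id ) ) $]
Step 9: reduce F->id. Stack=[T * ( ( ( F] ptr=6 lookahead=) remaining=[) / id ) ) $]
Step 10: reduce T->F. Stack=[T * ( ( ( T] ptr=6 lookahead=) remaining=[) / id ) ) $]
Step 11: reduce E->T. Stack=[T * ( ( ( E] ptr=6 lookahead=) remaining=[) / id ) ) $]
Step 12: shift ). Stack=[T * ( ( ( E )] ptr=7 lookahead=/ remaining=[/ id ) ) $]
Step 13: reduce F->( E ). Stack=[T * ( ( F] ptr=7 lookahead=/ remaining=[/ id ) ) $]
Step 14: reduce T->F. Stack=[T * ( ( T] ptr=7 lookahead=/ remaining=[/ id ) ) $]
Step 15: shift /. Stack=[T * ( ( T /] ptr=8 lookahead=id remaining=[id ) ) $]
Step 16: shift id. Stack=[T * ( ( T / id] ptr=9 lookahead=) remaining=[) ) $]
Step 17: reduce F->id. Stack=[T * ( ( T / F] ptr=9 lookahead=) remaining=[) ) $]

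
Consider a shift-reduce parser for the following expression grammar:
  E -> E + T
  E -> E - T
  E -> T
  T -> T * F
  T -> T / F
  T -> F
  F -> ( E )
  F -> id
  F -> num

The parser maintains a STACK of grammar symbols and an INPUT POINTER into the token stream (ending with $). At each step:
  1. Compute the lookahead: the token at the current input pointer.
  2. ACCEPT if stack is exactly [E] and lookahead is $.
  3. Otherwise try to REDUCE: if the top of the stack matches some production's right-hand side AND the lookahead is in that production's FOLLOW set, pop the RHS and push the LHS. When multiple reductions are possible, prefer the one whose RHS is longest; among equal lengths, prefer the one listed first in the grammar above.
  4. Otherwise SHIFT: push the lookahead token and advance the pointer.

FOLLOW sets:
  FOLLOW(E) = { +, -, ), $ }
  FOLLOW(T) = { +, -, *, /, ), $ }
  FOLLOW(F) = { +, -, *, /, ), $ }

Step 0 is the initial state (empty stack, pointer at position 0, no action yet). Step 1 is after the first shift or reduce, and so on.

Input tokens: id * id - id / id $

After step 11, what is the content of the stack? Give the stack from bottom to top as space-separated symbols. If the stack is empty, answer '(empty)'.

Step 1: shift id. Stack=[id] ptr=1 lookahead=* remaining=[* id - id / id $]
Step 2: reduce F->id. Stack=[F] ptr=1 lookahead=* remaining=[* id - id / id $]
Step 3: reduce T->F. Stack=[T] ptr=1 lookahead=* remaining=[* id - id / id $]
Step 4: shift *. Stack=[T *] ptr=2 lookahead=id remaining=[id - id / id $]
Step 5: shift id. Stack=[T * id] ptr=3 lookahead=- remaining=[- id / id $]
Step 6: reduce F->id. Stack=[T * F] ptr=3 lookahead=- remaining=[- id / id $]
Step 7: reduce T->T * F. Stack=[T] ptr=3 lookahead=- remaining=[- id / id $]
Step 8: reduce E->T. Stack=[E] ptr=3 lookahead=- remaining=[- id / id $]
Step 9: shift -. Stack=[E -] ptr=4 lookahead=id remaining=[id / id $]
Step 10: shift id. Stack=[E - id] ptr=5 lookahead=/ remaining=[/ id $]
Step 11: reduce F->id. Stack=[E - F] ptr=5 lookahead=/ remaining=[/ id $]

Answer: E - F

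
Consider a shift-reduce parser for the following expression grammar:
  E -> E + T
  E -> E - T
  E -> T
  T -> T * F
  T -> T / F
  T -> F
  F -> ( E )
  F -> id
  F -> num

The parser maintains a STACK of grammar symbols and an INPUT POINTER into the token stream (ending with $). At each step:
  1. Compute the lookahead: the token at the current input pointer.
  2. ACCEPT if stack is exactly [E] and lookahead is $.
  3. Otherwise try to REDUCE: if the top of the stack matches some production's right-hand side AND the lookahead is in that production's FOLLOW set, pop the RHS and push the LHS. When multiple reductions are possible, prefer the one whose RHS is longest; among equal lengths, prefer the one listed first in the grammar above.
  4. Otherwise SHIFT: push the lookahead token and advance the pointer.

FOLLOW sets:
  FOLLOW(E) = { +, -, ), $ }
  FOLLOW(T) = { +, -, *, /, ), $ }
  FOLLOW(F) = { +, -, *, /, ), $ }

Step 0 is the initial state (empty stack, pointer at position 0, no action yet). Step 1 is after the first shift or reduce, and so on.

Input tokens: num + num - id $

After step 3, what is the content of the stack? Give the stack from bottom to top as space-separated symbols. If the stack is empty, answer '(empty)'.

Answer: T

Derivation:
Step 1: shift num. Stack=[num] ptr=1 lookahead=+ remaining=[+ num - id $]
Step 2: reduce F->num. Stack=[F] ptr=1 lookahead=+ remaining=[+ num - id $]
Step 3: reduce T->F. Stack=[T] ptr=1 lookahead=+ remaining=[+ num - id $]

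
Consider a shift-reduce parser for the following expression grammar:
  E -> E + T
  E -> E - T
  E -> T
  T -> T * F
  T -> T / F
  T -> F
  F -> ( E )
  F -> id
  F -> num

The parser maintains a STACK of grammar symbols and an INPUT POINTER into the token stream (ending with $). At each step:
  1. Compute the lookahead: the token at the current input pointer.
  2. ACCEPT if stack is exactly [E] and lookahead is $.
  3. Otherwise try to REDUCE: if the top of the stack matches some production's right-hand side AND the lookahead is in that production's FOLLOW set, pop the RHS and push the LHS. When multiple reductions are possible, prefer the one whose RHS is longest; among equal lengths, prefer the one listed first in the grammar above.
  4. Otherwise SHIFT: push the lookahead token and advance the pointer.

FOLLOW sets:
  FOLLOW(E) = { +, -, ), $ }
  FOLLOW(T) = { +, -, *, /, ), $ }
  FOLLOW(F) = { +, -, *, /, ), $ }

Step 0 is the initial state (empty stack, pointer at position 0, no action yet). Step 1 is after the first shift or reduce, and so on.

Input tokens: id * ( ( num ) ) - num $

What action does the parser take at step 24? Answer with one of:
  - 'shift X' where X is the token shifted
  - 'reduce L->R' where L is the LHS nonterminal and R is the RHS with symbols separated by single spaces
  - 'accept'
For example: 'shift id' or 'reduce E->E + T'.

Answer: accept

Derivation:
Step 1: shift id. Stack=[id] ptr=1 lookahead=* remaining=[* ( ( num ) ) - num $]
Step 2: reduce F->id. Stack=[F] ptr=1 lookahead=* remaining=[* ( ( num ) ) - num $]
Step 3: reduce T->F. Stack=[T] ptr=1 lookahead=* remaining=[* ( ( num ) ) - num $]
Step 4: shift *. Stack=[T *] ptr=2 lookahead=( remaining=[( ( num ) ) - num $]
Step 5: shift (. Stack=[T * (] ptr=3 lookahead=( remaining=[( num ) ) - num $]
Step 6: shift (. Stack=[T * ( (] ptr=4 lookahead=num remaining=[num ) ) - num $]
Step 7: shift num. Stack=[T * ( ( num] ptr=5 lookahead=) remaining=[) ) - num $]
Step 8: reduce F->num. Stack=[T * ( ( F] ptr=5 lookahead=) remaining=[) ) - num $]
Step 9: reduce T->F. Stack=[T * ( ( T] ptr=5 lookahead=) remaining=[) ) - num $]
Step 10: reduce E->T. Stack=[T * ( ( E] ptr=5 lookahead=) remaining=[) ) - num $]
Step 11: shift ). Stack=[T * ( ( E )] ptr=6 lookahead=) remaining=[) - num $]
Step 12: reduce F->( E ). Stack=[T * ( F] ptr=6 lookahead=) remaining=[) - num $]
Step 13: reduce T->F. Stack=[T * ( T] ptr=6 lookahead=) remaining=[) - num $]
Step 14: reduce E->T. Stack=[T * ( E] ptr=6 lookahead=) remaining=[) - num $]
Step 15: shift ). Stack=[T * ( E )] ptr=7 lookahead=- remaining=[- num $]
Step 16: reduce F->( E ). Stack=[T * F] ptr=7 lookahead=- remaining=[- num $]
Step 17: reduce T->T * F. Stack=[T] ptr=7 lookahead=- remaining=[- num $]
Step 18: reduce E->T. Stack=[E] ptr=7 lookahead=- remaining=[- num $]
Step 19: shift -. Stack=[E -] ptr=8 lookahead=num remaining=[num $]
Step 20: shift num. Stack=[E - num] ptr=9 lookahead=$ remaining=[$]
Step 21: reduce F->num. Stack=[E - F] ptr=9 lookahead=$ remaining=[$]
Step 22: reduce T->F. Stack=[E - T] ptr=9 lookahead=$ remaining=[$]
Step 23: reduce E->E - T. Stack=[E] ptr=9 lookahead=$ remaining=[$]
Step 24: accept. Stack=[E] ptr=9 lookahead=$ remaining=[$]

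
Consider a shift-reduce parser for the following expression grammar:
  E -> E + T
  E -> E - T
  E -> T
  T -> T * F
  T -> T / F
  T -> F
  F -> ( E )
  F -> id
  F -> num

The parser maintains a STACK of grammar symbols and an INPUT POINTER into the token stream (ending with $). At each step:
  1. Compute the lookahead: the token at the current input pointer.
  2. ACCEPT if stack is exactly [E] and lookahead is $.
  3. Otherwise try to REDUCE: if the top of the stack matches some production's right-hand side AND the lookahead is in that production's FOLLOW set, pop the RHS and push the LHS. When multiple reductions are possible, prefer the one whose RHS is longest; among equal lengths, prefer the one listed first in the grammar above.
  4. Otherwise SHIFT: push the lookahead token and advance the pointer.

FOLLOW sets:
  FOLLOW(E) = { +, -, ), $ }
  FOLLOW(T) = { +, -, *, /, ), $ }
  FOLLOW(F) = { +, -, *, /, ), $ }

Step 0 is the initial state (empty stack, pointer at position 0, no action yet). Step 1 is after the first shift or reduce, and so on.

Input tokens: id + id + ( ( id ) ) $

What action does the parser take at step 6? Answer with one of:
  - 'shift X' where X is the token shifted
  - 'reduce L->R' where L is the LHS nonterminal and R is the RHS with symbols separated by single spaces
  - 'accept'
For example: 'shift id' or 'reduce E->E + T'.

Step 1: shift id. Stack=[id] ptr=1 lookahead=+ remaining=[+ id + ( ( id ) ) $]
Step 2: reduce F->id. Stack=[F] ptr=1 lookahead=+ remaining=[+ id + ( ( id ) ) $]
Step 3: reduce T->F. Stack=[T] ptr=1 lookahead=+ remaining=[+ id + ( ( id ) ) $]
Step 4: reduce E->T. Stack=[E] ptr=1 lookahead=+ remaining=[+ id + ( ( id ) ) $]
Step 5: shift +. Stack=[E +] ptr=2 lookahead=id remaining=[id + ( ( id ) ) $]
Step 6: shift id. Stack=[E + id] ptr=3 lookahead=+ remaining=[+ ( ( id ) ) $]

Answer: shift id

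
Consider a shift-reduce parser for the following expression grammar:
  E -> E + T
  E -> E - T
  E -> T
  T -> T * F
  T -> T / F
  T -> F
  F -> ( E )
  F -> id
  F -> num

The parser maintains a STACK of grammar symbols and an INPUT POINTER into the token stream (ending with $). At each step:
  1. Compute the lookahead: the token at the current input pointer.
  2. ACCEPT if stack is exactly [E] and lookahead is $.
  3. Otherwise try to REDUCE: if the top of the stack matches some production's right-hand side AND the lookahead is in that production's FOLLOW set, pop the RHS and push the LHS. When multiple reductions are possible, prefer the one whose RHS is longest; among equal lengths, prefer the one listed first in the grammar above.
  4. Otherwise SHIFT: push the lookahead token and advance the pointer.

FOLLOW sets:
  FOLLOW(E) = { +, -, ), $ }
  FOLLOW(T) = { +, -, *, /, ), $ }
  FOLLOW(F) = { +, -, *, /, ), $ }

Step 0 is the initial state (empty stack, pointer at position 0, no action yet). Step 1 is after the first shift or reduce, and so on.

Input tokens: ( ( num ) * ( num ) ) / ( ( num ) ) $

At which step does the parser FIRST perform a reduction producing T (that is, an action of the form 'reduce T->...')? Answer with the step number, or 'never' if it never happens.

Answer: 5

Derivation:
Step 1: shift (. Stack=[(] ptr=1 lookahead=( remaining=[( num ) * ( num ) ) / ( ( num ) ) $]
Step 2: shift (. Stack=[( (] ptr=2 lookahead=num remaining=[num ) * ( num ) ) / ( ( num ) ) $]
Step 3: shift num. Stack=[( ( num] ptr=3 lookahead=) remaining=[) * ( num ) ) / ( ( num ) ) $]
Step 4: reduce F->num. Stack=[( ( F] ptr=3 lookahead=) remaining=[) * ( num ) ) / ( ( num ) ) $]
Step 5: reduce T->F. Stack=[( ( T] ptr=3 lookahead=) remaining=[) * ( num ) ) / ( ( num ) ) $]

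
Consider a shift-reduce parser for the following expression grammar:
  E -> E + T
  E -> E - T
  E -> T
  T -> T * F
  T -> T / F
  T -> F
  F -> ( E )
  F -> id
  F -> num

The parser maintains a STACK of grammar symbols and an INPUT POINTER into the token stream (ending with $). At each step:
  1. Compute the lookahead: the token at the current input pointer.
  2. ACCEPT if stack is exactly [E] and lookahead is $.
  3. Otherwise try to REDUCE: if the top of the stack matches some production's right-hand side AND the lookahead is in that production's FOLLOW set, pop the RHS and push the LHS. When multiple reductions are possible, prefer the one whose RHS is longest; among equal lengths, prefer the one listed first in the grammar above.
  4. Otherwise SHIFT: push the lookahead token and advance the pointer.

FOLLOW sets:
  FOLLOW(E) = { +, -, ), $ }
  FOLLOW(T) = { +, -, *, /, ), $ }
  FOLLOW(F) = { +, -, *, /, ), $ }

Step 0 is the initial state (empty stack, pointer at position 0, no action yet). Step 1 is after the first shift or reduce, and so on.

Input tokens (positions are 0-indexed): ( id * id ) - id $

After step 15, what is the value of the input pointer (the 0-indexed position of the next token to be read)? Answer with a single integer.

Answer: 7

Derivation:
Step 1: shift (. Stack=[(] ptr=1 lookahead=id remaining=[id * id ) - id $]
Step 2: shift id. Stack=[( id] ptr=2 lookahead=* remaining=[* id ) - id $]
Step 3: reduce F->id. Stack=[( F] ptr=2 lookahead=* remaining=[* id ) - id $]
Step 4: reduce T->F. Stack=[( T] ptr=2 lookahead=* remaining=[* id ) - id $]
Step 5: shift *. Stack=[( T *] ptr=3 lookahead=id remaining=[id ) - id $]
Step 6: shift id. Stack=[( T * id] ptr=4 lookahead=) remaining=[) - id $]
Step 7: reduce F->id. Stack=[( T * F] ptr=4 lookahead=) remaining=[) - id $]
Step 8: reduce T->T * F. Stack=[( T] ptr=4 lookahead=) remaining=[) - id $]
Step 9: reduce E->T. Stack=[( E] ptr=4 lookahead=) remaining=[) - id $]
Step 10: shift ). Stack=[( E )] ptr=5 lookahead=- remaining=[- id $]
Step 11: reduce F->( E ). Stack=[F] ptr=5 lookahead=- remaining=[- id $]
Step 12: reduce T->F. Stack=[T] ptr=5 lookahead=- remaining=[- id $]
Step 13: reduce E->T. Stack=[E] ptr=5 lookahead=- remaining=[- id $]
Step 14: shift -. Stack=[E -] ptr=6 lookahead=id remaining=[id $]
Step 15: shift id. Stack=[E - id] ptr=7 lookahead=$ remaining=[$]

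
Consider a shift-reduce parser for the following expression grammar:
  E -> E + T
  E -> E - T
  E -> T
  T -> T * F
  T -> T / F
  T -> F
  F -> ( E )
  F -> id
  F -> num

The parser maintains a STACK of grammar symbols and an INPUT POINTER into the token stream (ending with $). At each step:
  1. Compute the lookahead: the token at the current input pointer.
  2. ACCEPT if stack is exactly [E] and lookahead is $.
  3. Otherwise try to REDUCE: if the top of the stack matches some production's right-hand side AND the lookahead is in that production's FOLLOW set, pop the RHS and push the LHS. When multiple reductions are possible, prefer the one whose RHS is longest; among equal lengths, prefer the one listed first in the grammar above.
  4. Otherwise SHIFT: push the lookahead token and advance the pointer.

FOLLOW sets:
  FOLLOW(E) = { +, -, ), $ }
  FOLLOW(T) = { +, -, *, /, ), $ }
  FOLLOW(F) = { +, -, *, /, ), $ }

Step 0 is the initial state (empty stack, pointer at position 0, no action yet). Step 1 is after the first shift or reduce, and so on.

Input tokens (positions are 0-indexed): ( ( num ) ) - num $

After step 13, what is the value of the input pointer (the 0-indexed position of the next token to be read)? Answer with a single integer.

Answer: 5

Derivation:
Step 1: shift (. Stack=[(] ptr=1 lookahead=( remaining=[( num ) ) - num $]
Step 2: shift (. Stack=[( (] ptr=2 lookahead=num remaining=[num ) ) - num $]
Step 3: shift num. Stack=[( ( num] ptr=3 lookahead=) remaining=[) ) - num $]
Step 4: reduce F->num. Stack=[( ( F] ptr=3 lookahead=) remaining=[) ) - num $]
Step 5: reduce T->F. Stack=[( ( T] ptr=3 lookahead=) remaining=[) ) - num $]
Step 6: reduce E->T. Stack=[( ( E] ptr=3 lookahead=) remaining=[) ) - num $]
Step 7: shift ). Stack=[( ( E )] ptr=4 lookahead=) remaining=[) - num $]
Step 8: reduce F->( E ). Stack=[( F] ptr=4 lookahead=) remaining=[) - num $]
Step 9: reduce T->F. Stack=[( T] ptr=4 lookahead=) remaining=[) - num $]
Step 10: reduce E->T. Stack=[( E] ptr=4 lookahead=) remaining=[) - num $]
Step 11: shift ). Stack=[( E )] ptr=5 lookahead=- remaining=[- num $]
Step 12: reduce F->( E ). Stack=[F] ptr=5 lookahead=- remaining=[- num $]
Step 13: reduce T->F. Stack=[T] ptr=5 lookahead=- remaining=[- num $]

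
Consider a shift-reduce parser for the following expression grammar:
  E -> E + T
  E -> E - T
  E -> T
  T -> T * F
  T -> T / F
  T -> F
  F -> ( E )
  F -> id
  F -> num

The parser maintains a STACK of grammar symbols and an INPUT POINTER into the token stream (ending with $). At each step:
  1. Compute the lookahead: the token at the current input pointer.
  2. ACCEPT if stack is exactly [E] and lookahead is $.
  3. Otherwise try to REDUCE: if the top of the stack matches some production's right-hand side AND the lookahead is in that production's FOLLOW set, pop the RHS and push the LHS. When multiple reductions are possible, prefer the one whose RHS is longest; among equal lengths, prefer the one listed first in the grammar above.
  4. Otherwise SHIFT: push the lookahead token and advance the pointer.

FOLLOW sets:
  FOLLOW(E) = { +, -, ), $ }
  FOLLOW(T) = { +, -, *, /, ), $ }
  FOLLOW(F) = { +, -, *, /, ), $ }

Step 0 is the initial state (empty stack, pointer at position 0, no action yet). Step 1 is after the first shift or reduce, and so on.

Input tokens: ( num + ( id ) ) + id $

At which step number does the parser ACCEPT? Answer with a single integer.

Step 1: shift (. Stack=[(] ptr=1 lookahead=num remaining=[num + ( id ) ) + id $]
Step 2: shift num. Stack=[( num] ptr=2 lookahead=+ remaining=[+ ( id ) ) + id $]
Step 3: reduce F->num. Stack=[( F] ptr=2 lookahead=+ remaining=[+ ( id ) ) + id $]
Step 4: reduce T->F. Stack=[( T] ptr=2 lookahead=+ remaining=[+ ( id ) ) + id $]
Step 5: reduce E->T. Stack=[( E] ptr=2 lookahead=+ remaining=[+ ( id ) ) + id $]
Step 6: shift +. Stack=[( E +] ptr=3 lookahead=( remaining=[( id ) ) + id $]
Step 7: shift (. Stack=[( E + (] ptr=4 lookahead=id remaining=[id ) ) + id $]
Step 8: shift id. Stack=[( E + ( id] ptr=5 lookahead=) remaining=[) ) + id $]
Step 9: reduce F->id. Stack=[( E + ( F] ptr=5 lookahead=) remaining=[) ) + id $]
Step 10: reduce T->F. Stack=[( E + ( T] ptr=5 lookahead=) remaining=[) ) + id $]
Step 11: reduce E->T. Stack=[( E + ( E] ptr=5 lookahead=) remaining=[) ) + id $]
Step 12: shift ). Stack=[( E + ( E )] ptr=6 lookahead=) remaining=[) + id $]
Step 13: reduce F->( E ). Stack=[( E + F] ptr=6 lookahead=) remaining=[) + id $]
Step 14: reduce T->F. Stack=[( E + T] ptr=6 lookahead=) remaining=[) + id $]
Step 15: reduce E->E + T. Stack=[( E] ptr=6 lookahead=) remaining=[) + id $]
Step 16: shift ). Stack=[( E )] ptr=7 lookahead=+ remaining=[+ id $]
Step 17: reduce F->( E ). Stack=[F] ptr=7 lookahead=+ remaining=[+ id $]
Step 18: reduce T->F. Stack=[T] ptr=7 lookahead=+ remaining=[+ id $]
Step 19: reduce E->T. Stack=[E] ptr=7 lookahead=+ remaining=[+ id $]
Step 20: shift +. Stack=[E +] ptr=8 lookahead=id remaining=[id $]
Step 21: shift id. Stack=[E + id] ptr=9 lookahead=$ remaining=[$]
Step 22: reduce F->id. Stack=[E + F] ptr=9 lookahead=$ remaining=[$]
Step 23: reduce T->F. Stack=[E + T] ptr=9 lookahead=$ remaining=[$]
Step 24: reduce E->E + T. Stack=[E] ptr=9 lookahead=$ remaining=[$]
Step 25: accept. Stack=[E] ptr=9 lookahead=$ remaining=[$]

Answer: 25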